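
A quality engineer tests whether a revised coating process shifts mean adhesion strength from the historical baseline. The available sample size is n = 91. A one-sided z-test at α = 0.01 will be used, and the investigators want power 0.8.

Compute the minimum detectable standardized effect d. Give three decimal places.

Required noncentrality: δ = z_{0.01} + z_{0.20} = 2.326 + 0.842 = 3.168.
δ = d·√n ⇒ d = δ/√n = 3.168/√91 = 0.3321.

d ≈ 0.332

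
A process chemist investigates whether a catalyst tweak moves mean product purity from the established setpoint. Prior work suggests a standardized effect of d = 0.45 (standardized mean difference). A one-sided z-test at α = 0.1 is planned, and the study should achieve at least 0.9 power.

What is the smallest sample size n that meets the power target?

Set Φ(δ − 1.282) = 0.9; then δ − 1.282 = Φ⁻¹(0.9) = 1.282, giving δ = 2.563.
δ = d·√n ⇒ n = (δ/d)² = (2.563 / 0.45)² = 32.44.
Round up to the next whole unit.

n = 33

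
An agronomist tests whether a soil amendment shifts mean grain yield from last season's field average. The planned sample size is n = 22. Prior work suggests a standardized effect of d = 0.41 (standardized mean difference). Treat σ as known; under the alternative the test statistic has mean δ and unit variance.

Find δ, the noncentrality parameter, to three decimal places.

The noncentrality parameter scales effect size by the design's sample-size factor: δ = d·√n = 0.41 × √22 = 1.9231

δ ≈ 1.923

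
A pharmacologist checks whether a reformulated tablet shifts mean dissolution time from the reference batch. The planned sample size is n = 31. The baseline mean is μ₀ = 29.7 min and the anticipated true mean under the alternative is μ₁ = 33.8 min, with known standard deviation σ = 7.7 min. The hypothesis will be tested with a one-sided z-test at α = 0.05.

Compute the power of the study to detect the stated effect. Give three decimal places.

Power ≈ 0.907

Standardized effect: d = |μ₁ − μ₀| / σ = |33.8 − 29.7| / 7.7 = 0.5325
Noncentrality parameter: λ = d·√n = 0.5325 × √31 = 2.9647
Critical value for a one-sided test at α = 0.05: z_α = 1.645.
Power = P(Z > 1.645 − λ) = Φ(1.320) = 0.9065.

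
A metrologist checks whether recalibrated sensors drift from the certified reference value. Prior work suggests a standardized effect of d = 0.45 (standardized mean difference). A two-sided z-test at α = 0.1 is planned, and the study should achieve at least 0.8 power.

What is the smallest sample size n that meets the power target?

n = 31

For power 0.8 need Φ(δ − z_{0.05}) = 0.8, so δ = z_{0.05} + z_{0.20} = 1.645 + 0.842 = 2.486.
(Ignoring the negligible lower-tail rejection probability gives the usual closed-form inversion.)
δ = d·√n ⇒ n = (δ/d)² = (2.486 / 0.45)² = 30.53.
Round up to the next whole unit.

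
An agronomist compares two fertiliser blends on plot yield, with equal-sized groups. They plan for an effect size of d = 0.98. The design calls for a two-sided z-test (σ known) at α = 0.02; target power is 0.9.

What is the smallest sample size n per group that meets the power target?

n = 28 per group

Set Φ(δ − 2.326) = 0.9; then δ − 2.326 = Φ⁻¹(0.9) = 1.282, giving δ = 3.608.
(The Φ(−δ − z_{α/2}) term is vanishingly small for δ > 0 and is dropped in the standard sample-size formula.)
δ = d·√(n/2) ⇒ n = 2(δ/d)² = 2 × (3.608 / 0.98)² = 27.11.
Rounding up, n = 28 per group.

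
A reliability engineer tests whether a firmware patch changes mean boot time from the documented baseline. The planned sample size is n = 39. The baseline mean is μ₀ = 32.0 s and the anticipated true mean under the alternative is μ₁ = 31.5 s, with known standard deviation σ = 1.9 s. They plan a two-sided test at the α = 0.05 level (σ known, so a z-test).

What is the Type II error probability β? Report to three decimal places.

Standardized effect: d = |μ₁ − μ₀| / σ = |31.5 − 32.0| / 1.9 = 0.2632
Noncentrality parameter: δ = d·√n = 0.2632 × √39 = 1.6434
Two-sided α = 0.05 → critical value z_{0.025} = 1.960.
Power = Φ(δ − 1.960) + Φ(−δ − 1.960) = Φ(-0.317) + Φ(-3.603) = 0.3758 + 0.0002 = 0.3760.
Type II error: β = 1 − power = 1 − 0.3760 = 0.6240.

β ≈ 0.624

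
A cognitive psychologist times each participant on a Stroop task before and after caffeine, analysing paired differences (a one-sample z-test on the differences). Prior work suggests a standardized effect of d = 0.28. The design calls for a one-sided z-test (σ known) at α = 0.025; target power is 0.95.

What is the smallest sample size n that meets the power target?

For power 0.95 need Φ(δ − z_{0.025}) = 0.95, so δ = z_{0.025} + z_{0.05} = 1.960 + 1.645 = 3.605.
δ = d·√n ⇒ n = (δ/d)² = (3.605 / 0.28)² = 165.75.
Round up to the next whole unit.

n = 166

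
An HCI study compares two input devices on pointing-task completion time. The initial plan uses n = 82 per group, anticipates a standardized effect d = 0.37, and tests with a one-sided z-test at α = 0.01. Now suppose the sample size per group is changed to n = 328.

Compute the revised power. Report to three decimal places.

Power ≈ 0.992

With n = 328 per group: δ = d·√(n/2) = 0.37 × √(328/2) = 4.7383. Critical value z_{0.01} = 2.326.
Revised power = Φ(δ − 2.326) = Φ(2.412) = 0.9921.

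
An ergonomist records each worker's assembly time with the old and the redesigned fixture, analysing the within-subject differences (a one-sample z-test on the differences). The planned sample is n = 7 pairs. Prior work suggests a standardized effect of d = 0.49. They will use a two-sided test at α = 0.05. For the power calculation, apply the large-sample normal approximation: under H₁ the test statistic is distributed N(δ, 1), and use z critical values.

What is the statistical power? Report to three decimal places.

Power ≈ 0.254

Noncentrality parameter: δ = d·√n = 0.49 × √7 = 1.2964
Two-sided α = 0.05 → critical value z_{0.025} = 1.960.
Power = Φ(δ − 1.960) + Φ(−δ − 1.960) = Φ(-0.664) + Φ(-3.256) = 0.2535 + 0.0006 = 0.2541.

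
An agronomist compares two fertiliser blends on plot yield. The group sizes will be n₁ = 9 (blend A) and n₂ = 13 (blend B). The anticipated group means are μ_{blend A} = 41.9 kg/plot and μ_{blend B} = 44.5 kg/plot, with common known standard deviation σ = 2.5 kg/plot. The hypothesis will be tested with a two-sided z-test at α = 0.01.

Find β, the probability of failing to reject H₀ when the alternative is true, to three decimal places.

Standardized effect: d = |μ_{blend A} − μ_{blend B}| / σ = |41.9 − 44.5| / 2.5 = 1.0400
Noncentrality parameter: δ = d / √(1/n₁ + 1/n₂) = 1.0400 / √(1/9 + 1/13) = 2.3984
Two-sided α = 0.01 → critical value z_{0.005} = 2.576.
Power = Φ(δ − 2.576) + Φ(−δ − 2.576) = Φ(-0.177) + Φ(-4.974) = 0.4296 + 0.0000 = 0.4296.
Type II error: β = 1 − power = 1 − 0.4296 = 0.5704.

β ≈ 0.570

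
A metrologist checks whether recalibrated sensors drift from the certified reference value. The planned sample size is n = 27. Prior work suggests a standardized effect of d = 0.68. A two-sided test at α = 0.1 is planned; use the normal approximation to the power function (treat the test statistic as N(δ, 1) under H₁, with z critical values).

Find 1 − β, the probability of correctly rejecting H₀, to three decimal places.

Power ≈ 0.971

Noncentrality parameter: δ = d·√n = 0.68 × √27 = 3.5334
Critical value for a two-sided test at α = 0.1: z_{α/2} = 1.645.
Power = Φ(δ − 1.645) + Φ(−δ − 1.645) = Φ(1.889) + Φ(-5.178) = 0.9705 + 0.0000 = 0.9705.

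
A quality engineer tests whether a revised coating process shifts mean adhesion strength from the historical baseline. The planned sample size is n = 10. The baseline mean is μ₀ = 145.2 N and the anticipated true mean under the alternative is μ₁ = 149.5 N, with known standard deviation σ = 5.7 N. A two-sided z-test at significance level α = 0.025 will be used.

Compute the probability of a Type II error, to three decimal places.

Standardized effect: d = |μ₁ − μ₀| / σ = |149.5 − 145.2| / 5.7 = 0.7544
Noncentrality parameter: δ = d·√n = 0.7544 × √10 = 2.3856
Two-sided α = 0.025 → critical value z_{0.0125} = 2.241.
Power = Φ(δ − 2.241) + Φ(−δ − 2.241) = Φ(0.144) + Φ(-4.627) = 0.5573 + 0.0000 = 0.5573.
Type II error: β = 1 − power = 1 − 0.5573 = 0.4427.

β ≈ 0.443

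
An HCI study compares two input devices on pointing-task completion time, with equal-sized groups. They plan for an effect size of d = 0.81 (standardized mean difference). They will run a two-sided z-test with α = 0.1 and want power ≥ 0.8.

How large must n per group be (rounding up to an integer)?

Set Φ(δ − 1.645) = 0.8; then δ − 1.645 = Φ⁻¹(0.8) = 0.842, giving δ = 2.486.
(Ignoring the negligible lower-tail rejection probability gives the usual closed-form inversion.)
δ = d·√(n/2) ⇒ n = 2(δ/d)² = 2 × (2.486 / 0.81)² = 18.85.
Round up to the next whole unit.

n = 19 per group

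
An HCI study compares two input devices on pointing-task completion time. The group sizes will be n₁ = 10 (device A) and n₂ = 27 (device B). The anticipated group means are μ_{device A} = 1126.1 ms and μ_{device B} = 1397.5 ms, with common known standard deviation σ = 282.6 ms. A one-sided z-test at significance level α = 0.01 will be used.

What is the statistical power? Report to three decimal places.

Standardized effect: d = |μ_{device A} − μ_{device B}| / σ = |1126.1 − 1397.5| / 282.6 = 0.9604
Noncentrality parameter: δ = d / √(1/n₁ + 1/n₂) = 0.9604 / √(1/10 + 1/27) = 2.5943
One-sided α = 0.01 → critical value z_{0.01} = 2.326.
Power = Φ(δ − 2.326) = Φ(0.268) = 0.6056.

Power ≈ 0.606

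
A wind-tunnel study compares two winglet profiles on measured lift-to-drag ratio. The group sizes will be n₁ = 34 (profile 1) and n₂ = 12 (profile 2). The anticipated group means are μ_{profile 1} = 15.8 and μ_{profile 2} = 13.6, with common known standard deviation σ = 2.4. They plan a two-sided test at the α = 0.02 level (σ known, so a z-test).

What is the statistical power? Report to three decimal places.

Power ≈ 0.657

Standardized effect: d = |μ_{profile 1} − μ_{profile 2}| / σ = |15.8 − 13.6| / 2.4 = 0.9167
Noncentrality parameter: δ = d / √(1/n₁ + 1/n₂) = 0.9167 / √(1/34 + 1/12) = 2.7300
Two-sided α = 0.02 → critical value z_{0.01} = 2.326.
Power = Φ(δ − 2.326) + Φ(−δ − 2.326) = Φ(0.404) + Φ(-5.056) = 0.6568 + 0.0000 = 0.6568.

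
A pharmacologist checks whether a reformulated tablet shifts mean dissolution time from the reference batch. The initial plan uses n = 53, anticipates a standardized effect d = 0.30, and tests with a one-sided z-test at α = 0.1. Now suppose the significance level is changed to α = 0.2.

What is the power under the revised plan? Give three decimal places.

δ = d·√n = 0.30 × √53 = 2.1840 (unchanged). New critical value: z_{0.2} = 0.842.
Revised power = Φ(δ − 0.842) = Φ(1.342) = 0.9103.

Power ≈ 0.910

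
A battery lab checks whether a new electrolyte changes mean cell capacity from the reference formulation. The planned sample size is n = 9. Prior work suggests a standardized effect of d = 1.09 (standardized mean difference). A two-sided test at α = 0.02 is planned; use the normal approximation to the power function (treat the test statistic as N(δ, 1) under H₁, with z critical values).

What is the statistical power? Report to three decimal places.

Noncentrality parameter: δ = d·√n = 1.09 × √9 = 3.2700
Critical value for a two-sided test at α = 0.02: z_{α/2} = 2.326.
Power = Φ(δ − 2.326) + Φ(−δ − 2.326) = Φ(0.944) + Φ(-5.596) = 0.8273 + 0.0000 = 0.8273.

Power ≈ 0.827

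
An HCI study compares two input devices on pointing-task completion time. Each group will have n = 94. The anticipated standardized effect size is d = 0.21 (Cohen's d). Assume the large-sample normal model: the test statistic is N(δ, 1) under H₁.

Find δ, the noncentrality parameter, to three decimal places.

δ ≈ 1.440

The noncentrality parameter scales effect size by the design's sample-size factor: δ = d·√(n/2) = 0.21 × √(94/2) = 1.4397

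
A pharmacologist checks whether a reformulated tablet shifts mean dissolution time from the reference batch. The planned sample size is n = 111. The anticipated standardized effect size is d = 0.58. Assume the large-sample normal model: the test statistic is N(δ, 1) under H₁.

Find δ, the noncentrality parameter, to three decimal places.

δ = d·√n = 0.58 × √111 = 6.1107

δ ≈ 6.111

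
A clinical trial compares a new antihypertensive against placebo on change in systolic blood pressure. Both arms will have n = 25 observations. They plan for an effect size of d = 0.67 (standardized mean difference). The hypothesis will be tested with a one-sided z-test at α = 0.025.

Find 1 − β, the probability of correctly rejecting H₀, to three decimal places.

Noncentrality parameter: δ = d·√(n/2) = 0.67 × √(25/2) = 2.3688
One-sided α = 0.025 → critical value z_{0.025} = 1.960.
Power = P(Z > 1.960 − δ) = Φ(0.409) = 0.6587.

Power ≈ 0.659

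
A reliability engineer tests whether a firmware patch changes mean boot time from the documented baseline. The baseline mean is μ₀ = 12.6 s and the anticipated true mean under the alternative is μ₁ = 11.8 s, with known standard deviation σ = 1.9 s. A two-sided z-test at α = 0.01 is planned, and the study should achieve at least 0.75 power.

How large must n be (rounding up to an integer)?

Standardized effect: d = |μ₁ − μ₀| / σ = |11.8 − 12.6| / 1.9 = 0.4211
For power 0.75 need Φ(δ − z_{0.005}) = 0.75, so δ = z_{0.005} + z_{0.25} = 2.576 + 0.674 = 3.250.
(The Φ(−δ − z_{α/2}) term is vanishingly small for δ > 0 and is dropped in the standard sample-size formula.)
δ = d·√n ⇒ n = (δ/d)² = (3.250 / 0.4211)² = 59.59.
Rounding up, n = 60.

n = 60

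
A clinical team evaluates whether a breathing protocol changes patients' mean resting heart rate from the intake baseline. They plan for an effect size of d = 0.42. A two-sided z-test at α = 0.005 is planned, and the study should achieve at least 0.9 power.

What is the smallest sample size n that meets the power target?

n = 95

Set Φ(δ − 2.807) = 0.9; then δ − 2.807 = Φ⁻¹(0.9) = 1.282, giving δ = 4.089.
(Ignoring the negligible lower-tail rejection probability gives the usual closed-form inversion.)
δ = d·√n ⇒ n = (δ/d)² = (4.089 / 0.42)² = 94.76.
Rounding up, n = 95.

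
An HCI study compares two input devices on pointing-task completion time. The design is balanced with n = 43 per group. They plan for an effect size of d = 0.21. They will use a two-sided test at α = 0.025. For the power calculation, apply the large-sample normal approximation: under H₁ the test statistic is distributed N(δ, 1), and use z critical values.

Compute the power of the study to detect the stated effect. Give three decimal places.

Noncentrality parameter: δ = d·√(n/2) = 0.21 × √(43/2) = 0.9737
Critical value for a two-sided test at α = 0.025: z_{α/2} = 2.241.
Power = Φ(δ − 2.241) + Φ(−δ − 2.241) = Φ(-1.268) + Φ(-3.215) = 0.1025 + 0.0007 = 0.1031.

Power ≈ 0.103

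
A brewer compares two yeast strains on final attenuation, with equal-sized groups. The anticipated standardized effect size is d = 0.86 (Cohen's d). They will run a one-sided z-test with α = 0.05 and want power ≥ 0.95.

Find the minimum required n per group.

n = 30 per group

Set Φ(δ − 1.645) = 0.95; then δ − 1.645 = Φ⁻¹(0.95) = 1.645, giving δ = 3.290.
δ = d·√(n/2) ⇒ n = 2(δ/d)² = 2 × (3.290 / 0.86)² = 29.26.
Rounding up, n = 30 per group.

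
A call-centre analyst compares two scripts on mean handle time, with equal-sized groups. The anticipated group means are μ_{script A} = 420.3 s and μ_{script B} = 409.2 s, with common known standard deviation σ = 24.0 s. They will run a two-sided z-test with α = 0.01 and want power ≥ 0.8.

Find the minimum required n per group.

n = 110 per group

Standardized effect: d = |μ_{script A} − μ_{script B}| / σ = |420.3 − 409.2| / 24.0 = 0.4625
Set Φ(δ − 2.576) = 0.8; then δ − 2.576 = Φ⁻¹(0.8) = 0.842, giving δ = 3.417.
(For δ > 0 the lower-tail rejection region contributes negligibly to power, so the one-term inversion is standard.)
δ = d·√(n/2) ⇒ n = 2(δ/d)² = 2 × (3.417 / 0.4625)² = 109.20.
Round up to the next whole unit.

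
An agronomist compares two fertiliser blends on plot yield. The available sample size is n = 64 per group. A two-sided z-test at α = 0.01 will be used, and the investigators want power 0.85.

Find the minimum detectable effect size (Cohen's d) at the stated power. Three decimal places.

Required noncentrality: δ = z_{0.005} + z_{0.15} = 2.576 + 1.036 = 3.612.
(Lower-tail contribution to power is negligible for δ > 0.)
δ = d·√(n/2) ⇒ d = δ/√(n/2) = 3.612/√(64/2) = 0.6386.

d ≈ 0.639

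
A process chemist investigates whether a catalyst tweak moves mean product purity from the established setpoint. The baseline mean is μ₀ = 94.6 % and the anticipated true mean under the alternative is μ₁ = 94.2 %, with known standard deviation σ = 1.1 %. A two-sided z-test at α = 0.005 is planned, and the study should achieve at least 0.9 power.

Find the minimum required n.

n = 127

Standardized effect: d = |μ₁ − μ₀| / σ = |94.2 − 94.6| / 1.1 = 0.3636
Set Φ(δ − 2.807) = 0.9; then δ − 2.807 = Φ⁻¹(0.9) = 1.282, giving δ = 4.089.
(For δ > 0 the lower-tail rejection region contributes negligibly to power, so the one-term inversion is standard.)
δ = d·√n ⇒ n = (δ/d)² = (4.089 / 0.3636)² = 126.42.
Rounding up, n = 127.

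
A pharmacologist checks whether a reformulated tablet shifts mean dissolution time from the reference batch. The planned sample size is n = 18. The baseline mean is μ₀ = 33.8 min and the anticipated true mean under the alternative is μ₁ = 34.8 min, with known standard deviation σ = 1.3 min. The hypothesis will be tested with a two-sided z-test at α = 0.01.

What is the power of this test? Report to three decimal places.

Power ≈ 0.754

Standardized effect: d = |μ₁ − μ₀| / σ = |34.8 − 33.8| / 1.3 = 0.7692
Noncentrality parameter: δ = d·√n = 0.7692 × √18 = 3.2636
Critical value for a two-sided test at α = 0.01: z_{α/2} = 2.576.
Power = Φ(δ − 2.576) + Φ(−δ − 2.576) = Φ(0.688) + Φ(-5.839) = 0.7542 + 0.0000 = 0.7542.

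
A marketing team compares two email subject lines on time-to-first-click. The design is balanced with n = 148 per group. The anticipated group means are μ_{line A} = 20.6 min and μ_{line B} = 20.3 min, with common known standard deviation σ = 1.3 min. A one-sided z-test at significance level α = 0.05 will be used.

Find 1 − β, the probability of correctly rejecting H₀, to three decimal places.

Power ≈ 0.633

Standardized effect: d = |μ_{line A} − μ_{line B}| / σ = |20.6 − 20.3| / 1.3 = 0.2308
Noncentrality parameter: δ = d·√(n/2) = 0.2308 × √(148/2) = 1.9852
One-sided α = 0.05 → critical value z_{0.05} = 1.645.
Power = P(Z > 1.645 − δ) = Φ(0.340) = 0.6332.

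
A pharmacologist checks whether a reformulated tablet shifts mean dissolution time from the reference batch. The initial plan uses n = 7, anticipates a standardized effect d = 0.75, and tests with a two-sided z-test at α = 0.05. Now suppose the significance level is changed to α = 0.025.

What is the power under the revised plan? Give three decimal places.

Power ≈ 0.399

δ = d·√n = 0.75 × √7 = 1.9843 (unchanged). New critical value: z_{0.0125} = 2.241.
Revised power = Φ(δ − 2.241) + Φ(−δ − 2.241) = Φ(-0.257) + Φ(-4.226) = 0.3986 + 0.0000 = 0.3986.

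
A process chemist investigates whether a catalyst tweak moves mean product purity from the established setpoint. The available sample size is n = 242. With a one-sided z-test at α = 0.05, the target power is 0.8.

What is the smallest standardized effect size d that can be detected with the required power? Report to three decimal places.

d ≈ 0.160

Required noncentrality: δ = z_{0.05} + z_{0.20} = 1.645 + 0.842 = 2.486.
δ = d·√n ⇒ d = δ/√n = 2.486/√242 = 0.1598.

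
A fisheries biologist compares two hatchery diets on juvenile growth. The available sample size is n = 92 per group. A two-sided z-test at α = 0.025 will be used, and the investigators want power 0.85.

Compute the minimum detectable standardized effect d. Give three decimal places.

d ≈ 0.483

Need Φ(δ − 2.241) = 0.85, so δ = 2.241 + 1.036 = 3.278.
(Lower-tail contribution to power is negligible for δ > 0.)
δ = d·√(n/2) ⇒ d = δ/√(n/2) = 3.278/√(92/2) = 0.4833.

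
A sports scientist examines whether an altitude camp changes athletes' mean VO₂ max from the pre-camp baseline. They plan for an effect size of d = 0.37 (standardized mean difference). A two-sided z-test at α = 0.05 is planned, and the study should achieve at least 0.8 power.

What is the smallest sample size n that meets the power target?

Set Φ(δ − 1.960) = 0.8; then δ − 1.960 = Φ⁻¹(0.8) = 0.842, giving δ = 2.802.
(Ignoring the negligible lower-tail rejection probability gives the usual closed-form inversion.)
δ = d·√n ⇒ n = (δ/d)² = (2.802 / 0.37)² = 57.33.
Rounding up, n = 58.

n = 58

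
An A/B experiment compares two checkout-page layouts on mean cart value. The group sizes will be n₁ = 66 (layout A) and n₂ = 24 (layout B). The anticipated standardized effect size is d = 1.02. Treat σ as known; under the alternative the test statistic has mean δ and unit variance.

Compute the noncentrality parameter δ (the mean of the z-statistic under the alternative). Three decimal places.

δ ≈ 4.279

The noncentrality parameter scales effect size by the design's sample-size factor: δ = d / √(1/n₁ + 1/n₂) = 1.02 / √(1/66 + 1/24) = 4.2791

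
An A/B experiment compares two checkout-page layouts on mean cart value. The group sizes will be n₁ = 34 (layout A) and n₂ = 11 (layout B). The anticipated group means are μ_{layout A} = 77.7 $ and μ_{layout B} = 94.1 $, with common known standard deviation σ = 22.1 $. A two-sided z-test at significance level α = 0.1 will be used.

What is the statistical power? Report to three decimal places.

Standardized effect: d = |μ_{layout A} − μ_{layout B}| / σ = |77.7 − 94.1| / 22.1 = 0.7421
Noncentrality parameter: δ = d / √(1/n₁ + 1/n₂) = 0.7421 / √(1/34 + 1/11) = 2.1393
Critical value for a two-sided test at α = 0.1: z_{α/2} = 1.645.
Power = Φ(δ − 1.645) + Φ(−δ − 1.645) = Φ(0.494) + Φ(-3.784) = 0.6895 + 0.0001 = 0.6896.

Power ≈ 0.690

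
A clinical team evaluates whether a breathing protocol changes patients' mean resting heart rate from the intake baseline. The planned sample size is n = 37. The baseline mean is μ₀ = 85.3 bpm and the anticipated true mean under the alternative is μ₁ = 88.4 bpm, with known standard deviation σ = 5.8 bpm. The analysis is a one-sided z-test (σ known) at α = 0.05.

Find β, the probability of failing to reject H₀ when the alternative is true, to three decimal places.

β ≈ 0.054

Standardized effect: d = |μ₁ − μ₀| / σ = |88.4 − 85.3| / 5.8 = 0.5345
Noncentrality parameter: δ = d·√n = 0.5345 × √37 = 3.2511
One-sided α = 0.05 → critical value z_{0.05} = 1.645.
Power = Φ(δ − 1.645) = Φ(1.606) = 0.9459.
Type II error: β = 1 − power = 1 − 0.9459 = 0.0541.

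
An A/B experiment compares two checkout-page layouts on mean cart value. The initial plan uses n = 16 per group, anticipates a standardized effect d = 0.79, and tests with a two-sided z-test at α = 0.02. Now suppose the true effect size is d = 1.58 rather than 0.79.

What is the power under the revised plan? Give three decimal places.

Power ≈ 0.984

With d = 1.58: δ = d·√(n/2) = 1.58 × √(16/2) = 4.4689. Critical value z_{0.01} = 2.326.
Revised power = Φ(δ − 2.326) + Φ(−δ − 2.326) = Φ(2.143) + Φ(-6.795) = 0.9839 + 0.0000 = 0.9839.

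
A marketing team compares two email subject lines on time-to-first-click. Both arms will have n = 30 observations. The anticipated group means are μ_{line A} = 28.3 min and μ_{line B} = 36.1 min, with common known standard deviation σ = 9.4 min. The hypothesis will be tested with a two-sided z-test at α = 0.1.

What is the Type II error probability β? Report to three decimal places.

β ≈ 0.058

Standardized effect: d = |μ_{line A} − μ_{line B}| / σ = |28.3 − 36.1| / 9.4 = 0.8298
Noncentrality parameter: δ = d·√(n/2) = 0.8298 × √(30/2) = 3.2138
Two-sided α = 0.1 → critical value z_{0.05} = 1.645.
Power = Φ(δ − 1.645) + Φ(−δ − 1.645) = Φ(1.569) + Φ(-4.859) = 0.9417 + 0.0000 = 0.9417.
Type II error: β = 1 − power = 1 − 0.9417 = 0.0583.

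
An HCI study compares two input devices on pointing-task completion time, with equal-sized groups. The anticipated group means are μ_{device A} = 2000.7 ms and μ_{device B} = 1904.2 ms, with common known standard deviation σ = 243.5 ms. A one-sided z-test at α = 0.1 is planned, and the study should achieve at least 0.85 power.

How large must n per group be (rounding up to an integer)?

n = 69 per group

Standardized effect: d = |μ_{device A} − μ_{device B}| / σ = |2000.7 − 1904.2| / 243.5 = 0.3963
Set Φ(δ − 1.282) = 0.85; then δ − 1.282 = Φ⁻¹(0.85) = 1.036, giving δ = 2.318.
δ = d·√(n/2) ⇒ n = 2(δ/d)² = 2 × (2.318 / 0.3963)² = 68.42.
Rounding up, n = 69 per group.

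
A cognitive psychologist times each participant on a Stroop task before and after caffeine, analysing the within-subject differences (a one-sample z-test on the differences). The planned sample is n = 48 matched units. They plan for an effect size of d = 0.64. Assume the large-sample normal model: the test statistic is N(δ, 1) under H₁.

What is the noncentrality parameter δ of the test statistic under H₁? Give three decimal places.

δ ≈ 4.434

The noncentrality parameter scales effect size by the design's sample-size factor: δ = d·√n = 0.64 × √48 = 4.4341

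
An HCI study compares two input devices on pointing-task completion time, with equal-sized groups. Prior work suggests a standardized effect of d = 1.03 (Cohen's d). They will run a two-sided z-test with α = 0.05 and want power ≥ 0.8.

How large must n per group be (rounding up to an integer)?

n = 15 per group

Set Φ(δ − 1.960) = 0.8; then δ − 1.960 = Φ⁻¹(0.8) = 0.842, giving δ = 2.802.
(The Φ(−δ − z_{α/2}) term is vanishingly small for δ > 0 and is dropped in the standard sample-size formula.)
δ = d·√(n/2) ⇒ n = 2(δ/d)² = 2 × (2.802 / 1.03)² = 14.80.
Rounding up, n = 15 per group.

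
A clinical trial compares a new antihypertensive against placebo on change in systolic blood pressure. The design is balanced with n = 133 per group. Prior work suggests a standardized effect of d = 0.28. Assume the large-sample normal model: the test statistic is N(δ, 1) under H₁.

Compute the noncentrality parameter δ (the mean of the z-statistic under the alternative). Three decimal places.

The noncentrality parameter scales effect size by the design's sample-size factor: δ = d·√(n/2) = 0.28 × √(133/2) = 2.2833

δ ≈ 2.283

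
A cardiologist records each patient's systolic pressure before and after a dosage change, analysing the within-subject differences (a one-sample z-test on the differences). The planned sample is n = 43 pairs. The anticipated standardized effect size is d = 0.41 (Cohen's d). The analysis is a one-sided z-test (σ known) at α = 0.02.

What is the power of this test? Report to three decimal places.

Noncentrality parameter: λ = d·√n = 0.41 × √43 = 2.6885
One-sided α = 0.02 → critical value z_{0.02} = 2.054.
Power = P(Z > 2.054 − λ) = Φ(0.635) = 0.7372.

Power ≈ 0.737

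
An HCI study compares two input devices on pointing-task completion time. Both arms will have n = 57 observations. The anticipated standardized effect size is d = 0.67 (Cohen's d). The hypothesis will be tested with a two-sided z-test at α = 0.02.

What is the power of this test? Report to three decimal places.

Noncentrality parameter: δ = d·√(n/2) = 0.67 × √(57/2) = 3.5768
Two-sided α = 0.02 → critical value z_{0.01} = 2.326.
Power = Φ(δ − 2.326) + Φ(−δ − 2.326) = Φ(1.250) + Φ(-5.903) = 0.8944 + 0.0000 = 0.8944.

Power ≈ 0.894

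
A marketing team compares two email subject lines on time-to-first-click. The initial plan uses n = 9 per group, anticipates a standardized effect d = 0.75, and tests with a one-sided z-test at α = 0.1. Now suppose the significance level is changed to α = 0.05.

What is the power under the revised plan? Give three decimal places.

δ = d·√(n/2) = 0.75 × √(9/2) = 1.5910 (unchanged). New critical value: z_{0.05} = 1.645.
Revised power = Φ(δ − 1.645) = Φ(-0.054) = 0.4785.

Power ≈ 0.479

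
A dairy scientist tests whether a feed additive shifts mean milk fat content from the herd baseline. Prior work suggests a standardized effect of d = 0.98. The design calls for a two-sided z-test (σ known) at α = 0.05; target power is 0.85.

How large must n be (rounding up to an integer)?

Set Φ(δ − 1.960) = 0.85; then δ − 1.960 = Φ⁻¹(0.85) = 1.036, giving δ = 2.996.
(The Φ(−δ − z_{α/2}) term is vanishingly small for δ > 0 and is dropped in the standard sample-size formula.)
δ = d·√n ⇒ n = (δ/d)² = (2.996 / 0.98)² = 9.35.
Rounding up, n = 10.

n = 10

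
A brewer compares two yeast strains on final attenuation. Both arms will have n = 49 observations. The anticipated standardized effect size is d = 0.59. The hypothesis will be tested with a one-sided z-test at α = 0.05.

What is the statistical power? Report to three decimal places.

Noncentrality parameter: δ = d·√(n/2) = 0.59 × √(49/2) = 2.9204
Critical value for a one-sided test at α = 0.05: z_α = 1.645.
Power = Φ(δ − 1.645) = Φ(1.275) = 0.8989.

Power ≈ 0.899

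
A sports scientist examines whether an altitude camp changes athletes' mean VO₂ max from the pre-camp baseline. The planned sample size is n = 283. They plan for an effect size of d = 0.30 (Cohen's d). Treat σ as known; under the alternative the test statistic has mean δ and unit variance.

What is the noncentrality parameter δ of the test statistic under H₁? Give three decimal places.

The noncentrality parameter scales effect size by the design's sample-size factor: δ = d·√n = 0.30 × √283 = 5.0468

δ ≈ 5.047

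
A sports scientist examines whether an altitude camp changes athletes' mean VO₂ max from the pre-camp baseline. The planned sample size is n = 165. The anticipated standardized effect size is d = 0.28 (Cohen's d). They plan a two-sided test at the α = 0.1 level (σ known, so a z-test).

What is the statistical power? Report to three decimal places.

Noncentrality parameter: δ = d·√n = 0.28 × √165 = 3.5967
Critical value for a two-sided test at α = 0.1: z_{α/2} = 1.645.
Power = Φ(δ − 1.645) + Φ(−δ − 1.645) = Φ(1.952) + Φ(-5.242) = 0.9745 + 0.0000 = 0.9745.

Power ≈ 0.975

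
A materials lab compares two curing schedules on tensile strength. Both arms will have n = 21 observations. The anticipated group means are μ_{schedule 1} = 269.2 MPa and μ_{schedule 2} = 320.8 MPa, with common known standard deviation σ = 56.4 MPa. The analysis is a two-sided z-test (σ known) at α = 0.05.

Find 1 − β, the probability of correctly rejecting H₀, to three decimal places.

Standardized effect: d = |μ_{schedule 1} − μ_{schedule 2}| / σ = |269.2 − 320.8| / 56.4 = 0.9149
Noncentrality parameter: δ = d·√(n/2) = 0.9149 × √(21/2) = 2.9646
Critical value for a two-sided test at α = 0.05: z_{α/2} = 1.960.
Power = Φ(δ − 1.960) + Φ(−δ − 1.960) = Φ(1.005) + Φ(-4.925) = 0.8425 + 0.0000 = 0.8425.

Power ≈ 0.842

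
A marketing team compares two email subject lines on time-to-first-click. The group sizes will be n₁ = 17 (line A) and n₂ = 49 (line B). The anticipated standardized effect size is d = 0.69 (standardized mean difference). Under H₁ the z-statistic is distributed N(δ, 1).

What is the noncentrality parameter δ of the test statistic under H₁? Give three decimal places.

δ ≈ 2.451

δ = d / √(1/n₁ + 1/n₂) = 0.69 / √(1/17 + 1/49) = 2.4513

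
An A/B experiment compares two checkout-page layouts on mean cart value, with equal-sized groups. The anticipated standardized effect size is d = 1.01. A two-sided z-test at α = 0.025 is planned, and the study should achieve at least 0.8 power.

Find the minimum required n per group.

For power 0.8 need Φ(δ − z_{0.0125}) = 0.8, so δ = z_{0.0125} + z_{0.20} = 2.241 + 0.842 = 3.083.
(Ignoring the negligible lower-tail rejection probability gives the usual closed-form inversion.)
δ = d·√(n/2) ⇒ n = 2(δ/d)² = 2 × (3.083 / 1.01)² = 18.64.
Round up to the next whole unit.

n = 19 per group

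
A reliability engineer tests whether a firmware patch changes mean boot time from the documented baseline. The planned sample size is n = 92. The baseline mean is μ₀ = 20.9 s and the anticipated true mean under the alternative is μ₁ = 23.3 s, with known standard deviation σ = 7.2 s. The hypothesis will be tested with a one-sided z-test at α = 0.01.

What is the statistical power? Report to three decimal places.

Power ≈ 0.808

Standardized effect: d = |μ₁ − μ₀| / σ = |23.3 − 20.9| / 7.2 = 0.3333
Noncentrality parameter: δ = d·√n = 0.3333 × √92 = 3.1972
One-sided α = 0.01 → critical value z_{0.01} = 2.326.
Power = Φ(δ − 2.326) = Φ(0.871) = 0.8081.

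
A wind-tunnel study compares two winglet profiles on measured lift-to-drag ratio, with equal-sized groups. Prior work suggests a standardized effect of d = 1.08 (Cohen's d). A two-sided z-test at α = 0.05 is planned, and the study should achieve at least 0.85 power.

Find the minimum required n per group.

For power 0.85 need Φ(δ − z_{0.025}) = 0.85, so δ = z_{0.025} + z_{0.15} = 1.960 + 1.036 = 2.996.
(The Φ(−δ − z_{α/2}) term is vanishingly small for δ > 0 and is dropped in the standard sample-size formula.)
δ = d·√(n/2) ⇒ n = 2(δ/d)² = 2 × (2.996 / 1.08)² = 15.40.
Round up to the next whole unit.

n = 16 per group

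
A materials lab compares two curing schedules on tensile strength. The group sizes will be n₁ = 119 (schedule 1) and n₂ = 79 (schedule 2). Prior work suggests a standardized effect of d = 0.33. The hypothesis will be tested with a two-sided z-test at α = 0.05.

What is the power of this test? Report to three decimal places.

Noncentrality parameter: δ = d / √(1/n₁ + 1/n₂) = 0.33 / √(1/119 + 1/79) = 2.2739
Two-sided α = 0.05 → critical value z_{0.025} = 1.960.
Power = Φ(δ − 1.960) + Φ(−δ − 1.960) = Φ(0.314) + Φ(-4.234) = 0.6232 + 0.0000 = 0.6232.

Power ≈ 0.623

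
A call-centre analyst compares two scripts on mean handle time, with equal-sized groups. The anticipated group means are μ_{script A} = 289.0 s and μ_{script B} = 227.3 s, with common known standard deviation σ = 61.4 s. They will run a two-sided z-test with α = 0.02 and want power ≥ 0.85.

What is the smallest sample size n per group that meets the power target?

n = 23 per group

Standardized effect: d = |μ_{script A} − μ_{script B}| / σ = |289.0 − 227.3| / 61.4 = 1.0049
Set Φ(δ − 2.326) = 0.85; then δ − 2.326 = Φ⁻¹(0.85) = 1.036, giving δ = 3.363.
(The Φ(−δ − z_{α/2}) term is vanishingly small for δ > 0 and is dropped in the standard sample-size formula.)
δ = d·√(n/2) ⇒ n = 2(δ/d)² = 2 × (3.363 / 1.0049)² = 22.40.
Rounding up, n = 23 per group.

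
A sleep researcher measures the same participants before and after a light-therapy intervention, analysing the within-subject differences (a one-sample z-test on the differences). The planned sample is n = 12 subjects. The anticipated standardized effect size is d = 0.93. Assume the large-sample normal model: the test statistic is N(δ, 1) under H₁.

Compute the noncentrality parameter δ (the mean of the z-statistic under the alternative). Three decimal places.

The noncentrality parameter scales effect size by the design's sample-size factor: δ = d·√n = 0.93 × √12 = 3.2216

δ ≈ 3.222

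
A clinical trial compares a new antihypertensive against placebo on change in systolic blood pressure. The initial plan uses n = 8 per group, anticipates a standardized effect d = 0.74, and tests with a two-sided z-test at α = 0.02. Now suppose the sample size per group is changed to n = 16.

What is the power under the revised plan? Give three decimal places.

With n = 16 per group: δ = d·√(n/2) = 0.74 × √(16/2) = 2.0930. Critical value z_{0.01} = 2.326.
Revised power = Φ(δ − 2.326) + Φ(−δ − 2.326) = Φ(-0.233) + Φ(-4.419) = 0.4078 + 0.0000 = 0.4078.

Power ≈ 0.408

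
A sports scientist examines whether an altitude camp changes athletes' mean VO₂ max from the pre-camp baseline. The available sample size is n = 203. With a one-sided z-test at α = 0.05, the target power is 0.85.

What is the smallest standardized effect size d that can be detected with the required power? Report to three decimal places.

d ≈ 0.188

Need Φ(δ − 1.645) = 0.85, so δ = 1.645 + 1.036 = 2.681.
δ = d·√n ⇒ d = δ/√n = 2.681/√203 = 0.1882.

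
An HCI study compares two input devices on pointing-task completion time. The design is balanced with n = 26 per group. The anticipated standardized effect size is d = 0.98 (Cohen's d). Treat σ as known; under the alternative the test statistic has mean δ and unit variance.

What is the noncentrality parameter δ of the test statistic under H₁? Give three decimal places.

δ ≈ 3.533

δ = d·√(n/2) = 0.98 × √(26/2) = 3.5334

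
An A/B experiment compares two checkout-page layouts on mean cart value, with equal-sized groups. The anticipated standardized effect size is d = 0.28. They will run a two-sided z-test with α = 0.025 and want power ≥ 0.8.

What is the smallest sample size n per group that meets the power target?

Set Φ(δ − 2.241) = 0.8; then δ − 2.241 = Φ⁻¹(0.8) = 0.842, giving δ = 3.083.
(For δ > 0 the lower-tail rejection region contributes negligibly to power, so the one-term inversion is standard.)
δ = d·√(n/2) ⇒ n = 2(δ/d)² = 2 × (3.083 / 0.28)² = 242.48.
Round up to the next whole unit.

n = 243 per group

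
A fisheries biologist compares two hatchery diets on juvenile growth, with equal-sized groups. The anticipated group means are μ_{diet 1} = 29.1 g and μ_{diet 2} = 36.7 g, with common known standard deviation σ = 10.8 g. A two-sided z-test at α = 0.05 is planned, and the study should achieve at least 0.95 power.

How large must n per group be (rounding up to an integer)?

n = 53 per group

Standardized effect: d = |μ_{diet 1} − μ_{diet 2}| / σ = |29.1 − 36.7| / 10.8 = 0.7037
Set Φ(δ − 1.960) = 0.95; then δ − 1.960 = Φ⁻¹(0.95) = 1.645, giving δ = 3.605.
(The Φ(−δ − z_{α/2}) term is vanishingly small for δ > 0 and is dropped in the standard sample-size formula.)
δ = d·√(n/2) ⇒ n = 2(δ/d)² = 2 × (3.605 / 0.7037)² = 52.48.
Round up to the next whole unit.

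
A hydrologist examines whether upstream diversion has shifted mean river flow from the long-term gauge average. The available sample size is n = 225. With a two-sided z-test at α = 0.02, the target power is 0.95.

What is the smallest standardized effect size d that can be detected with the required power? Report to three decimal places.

d ≈ 0.265

Required noncentrality: δ = z_{0.01} + z_{0.05} = 2.326 + 1.645 = 3.971.
(Lower-tail contribution to power is negligible for δ > 0.)
δ = d·√n ⇒ d = δ/√n = 3.971/√225 = 0.2647.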